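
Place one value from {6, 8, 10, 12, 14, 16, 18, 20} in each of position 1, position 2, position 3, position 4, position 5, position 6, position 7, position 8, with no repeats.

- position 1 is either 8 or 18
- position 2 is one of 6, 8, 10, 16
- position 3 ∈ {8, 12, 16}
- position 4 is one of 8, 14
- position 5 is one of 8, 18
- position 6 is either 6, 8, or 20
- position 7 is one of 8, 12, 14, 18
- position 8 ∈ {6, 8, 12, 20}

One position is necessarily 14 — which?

position 4

Among the 8 variables, 10 fits only position 2 (and all 8 values in {6, 8, 10, 12, 14, 16, 18, 20} must be used), so position 2 = 10.
The 7 still-open variables together cover exactly {6, 8, 12, 14, 16, 18, 20} — 7 values for 7 variables — and 16 appears only in position 3's list, so position 3 = 16.
position 1 and position 5 share exactly the 2 values {8, 18}; by pigeonhole those values go to them, so strike 8, 18 from position 4, position 6, position 7, position 8.
So 14 goes to position 4.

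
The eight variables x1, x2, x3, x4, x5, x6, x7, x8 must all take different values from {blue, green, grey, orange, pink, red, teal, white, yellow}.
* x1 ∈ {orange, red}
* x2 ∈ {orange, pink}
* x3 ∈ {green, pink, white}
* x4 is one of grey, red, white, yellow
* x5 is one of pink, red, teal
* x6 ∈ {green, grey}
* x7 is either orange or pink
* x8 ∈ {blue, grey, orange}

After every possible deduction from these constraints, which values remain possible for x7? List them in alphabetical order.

x2 and x7 between them cover only {orange, pink} — a naked pair. Remove those values from x1, x3, x5, x8.
x1's domain is down to {red}, so x1 = red. Strike red from x4, x5.
x5 has just one choice, so x5 = teal.
No further eliminations apply; x7 can still be any of orange, pink.

orange, pink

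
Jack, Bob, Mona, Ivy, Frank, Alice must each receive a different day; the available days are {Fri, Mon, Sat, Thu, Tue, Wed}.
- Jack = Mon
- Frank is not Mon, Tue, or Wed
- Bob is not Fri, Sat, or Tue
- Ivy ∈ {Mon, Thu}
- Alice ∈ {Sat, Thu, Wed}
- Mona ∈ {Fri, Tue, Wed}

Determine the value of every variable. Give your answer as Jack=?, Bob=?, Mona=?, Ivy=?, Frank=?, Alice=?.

Jack must be Mon (only option left). Strike Mon from Bob, Ivy.
That leaves Ivy = Thu. Strike Thu from Bob, Frank, Alice.
Bob has just one choice, so Bob = Wed. Eliminate Wed elsewhere: Mona, Alice.
Alice has just one choice, so Alice = Sat. Strike Sat from Frank.
Frank's domain is down to {Fri}, so Frank = Fri. Eliminate Fri elsewhere: Mona.
That leaves Mona = Tue.

Jack=Mon, Bob=Wed, Mona=Tue, Ivy=Thu, Frank=Fri, Alice=Sat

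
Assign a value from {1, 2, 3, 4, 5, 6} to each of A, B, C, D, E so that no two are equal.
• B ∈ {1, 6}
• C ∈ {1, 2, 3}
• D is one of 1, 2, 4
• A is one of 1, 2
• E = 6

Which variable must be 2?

A

E has just one choice, so E = 6. Eliminate 6 elsewhere: B.
B has just one choice, so B = 1. Remove 1 from A, C, D.
So 2 goes to A.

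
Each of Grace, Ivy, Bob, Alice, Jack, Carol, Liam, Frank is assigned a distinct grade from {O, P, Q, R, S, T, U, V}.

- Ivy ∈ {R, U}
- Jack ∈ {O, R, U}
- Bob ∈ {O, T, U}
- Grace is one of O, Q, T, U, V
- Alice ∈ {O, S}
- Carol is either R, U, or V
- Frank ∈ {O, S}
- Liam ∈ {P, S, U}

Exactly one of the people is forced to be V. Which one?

The 8 variables draw from only 8 values {O, P, Q, R, S, T, U, V}, so each is used; only Liam can be P, hence Liam = P.
The 7 still-open variables draw from only 7 values {O, Q, R, S, T, U, V}, so each is used; only Grace can be Q, hence Grace = Q.
Among the 6 still-open variables, T fits only Bob (and all 6 values in {O, R, S, T, U, V} must be used), so Bob = T.
The 5 still-open variables draw from only 5 values {O, R, S, U, V}, so each is used; only Carol can be V, hence Carol = V.

Carol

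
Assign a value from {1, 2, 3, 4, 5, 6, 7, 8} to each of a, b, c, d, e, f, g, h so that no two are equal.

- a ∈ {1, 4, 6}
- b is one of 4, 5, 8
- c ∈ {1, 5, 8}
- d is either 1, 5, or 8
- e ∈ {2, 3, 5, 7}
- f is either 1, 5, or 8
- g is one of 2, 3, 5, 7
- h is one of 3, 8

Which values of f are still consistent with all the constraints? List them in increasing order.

1, 5, 8

The 8 variables draw from only 8 values {1, 2, 3, 4, 5, 6, 7, 8}, so each is used; only a can be 6, hence a = 6.
The 7 still-open variables together cover exactly {1, 2, 3, 4, 5, 7, 8} — 7 values for 7 variables — and 4 appears only in b's list, so b = 4.
The 3 variables c, d, f are confined to {1, 5, 8}, which locks those values in; drop them from e, g, h.
h has just one choice, so h = 3. Remove 3 from e, g.
No further eliminations apply; f can still be any of 1, 5, 8.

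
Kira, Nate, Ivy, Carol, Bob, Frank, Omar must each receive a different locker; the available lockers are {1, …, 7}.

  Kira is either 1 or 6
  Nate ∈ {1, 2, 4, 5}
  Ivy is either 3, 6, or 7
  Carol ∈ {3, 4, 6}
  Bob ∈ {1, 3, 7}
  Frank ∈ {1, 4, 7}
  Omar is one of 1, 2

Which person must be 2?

Omar

The 7 variables together cover exactly {1, 2, 3, 4, 5, 6, 7} — 7 values for 7 variables — and 5 appears only in Nate's list, so Nate = 5.
The 6 still-open variables draw from only 6 values {1, 2, 3, 4, 6, 7}, so each is used; only Omar can be 2, hence Omar = 2.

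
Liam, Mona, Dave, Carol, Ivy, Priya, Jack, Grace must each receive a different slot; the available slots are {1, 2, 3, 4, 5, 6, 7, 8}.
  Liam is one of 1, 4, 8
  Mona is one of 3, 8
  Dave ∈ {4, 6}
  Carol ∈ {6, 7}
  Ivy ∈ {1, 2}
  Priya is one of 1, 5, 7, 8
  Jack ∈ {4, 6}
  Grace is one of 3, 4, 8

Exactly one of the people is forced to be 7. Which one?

Among the 8 variables, 2 fits only Ivy (and all 8 values in {1, 2, 3, 4, 5, 6, 7, 8} must be used), so Ivy = 2.
The 7 still-open variables draw from only 7 values {1, 3, 4, 5, 6, 7, 8}, so each is used; only Priya can be 5, hence Priya = 5.
The 6 still-open variables draw from only 6 values {1, 3, 4, 6, 7, 8}, so each is used; only Liam can be 1, hence Liam = 1.
The 5 still-open variables draw from only 5 values {3, 4, 6, 7, 8}, so each is used; only Carol can be 7, hence Carol = 7.

Carol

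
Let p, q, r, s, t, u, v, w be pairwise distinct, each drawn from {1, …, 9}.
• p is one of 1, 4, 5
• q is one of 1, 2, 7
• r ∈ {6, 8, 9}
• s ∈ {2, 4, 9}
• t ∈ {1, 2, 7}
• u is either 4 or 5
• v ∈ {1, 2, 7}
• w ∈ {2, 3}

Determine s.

9

The 3 variables q, t, v are confined to {1, 2, 7}, which locks those values in; drop them from p, s, w.
That leaves w = 3.
p and u share exactly the 2 values {4, 5}; by pigeonhole those values go to them, so strike 4, 5 from s.
So s = 9.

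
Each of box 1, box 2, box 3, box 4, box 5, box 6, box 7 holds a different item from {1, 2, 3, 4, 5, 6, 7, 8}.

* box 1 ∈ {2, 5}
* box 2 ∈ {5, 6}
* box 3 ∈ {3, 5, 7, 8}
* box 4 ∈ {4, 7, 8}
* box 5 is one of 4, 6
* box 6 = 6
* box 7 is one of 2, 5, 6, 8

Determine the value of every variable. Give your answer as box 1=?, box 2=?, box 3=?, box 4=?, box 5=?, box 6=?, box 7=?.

box 6's domain is down to {6}, so box 6 = 6. So box 2, box 5, box 7 can't be 6.
box 2 must be 5 (only option left). Remove 5 from box 1, box 3, box 7.
That leaves box 5 = 4. Remove 4 from box 4.
box 1's domain is down to {2}, so box 1 = 2. So box 7 can't be 2.
box 7 has just one choice, so box 7 = 8. Remove 8 from box 3, box 4.
box 4 has just one choice, so box 4 = 7. So box 3 can't be 7.
box 3 has just one choice, so box 3 = 3.

box 1=2, box 2=5, box 3=3, box 4=7, box 5=4, box 6=6, box 7=8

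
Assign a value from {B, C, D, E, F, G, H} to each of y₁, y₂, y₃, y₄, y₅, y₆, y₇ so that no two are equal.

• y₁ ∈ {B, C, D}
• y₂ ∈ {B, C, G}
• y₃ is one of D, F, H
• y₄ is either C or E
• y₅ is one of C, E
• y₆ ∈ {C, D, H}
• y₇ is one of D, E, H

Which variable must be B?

y₁

The 7 variables draw from only 7 values {B, C, D, E, F, G, H}, so each is used; only y₃ can be F, hence y₃ = F.
Among the 6 still-open variables, G fits only y₂ (and all 6 values in {B, C, D, E, G, H} must be used), so y₂ = G.
The 5 still-open variables together cover exactly {B, C, D, E, H} — 5 values for 5 variables — and B appears only in y₁'s list, so y₁ = B.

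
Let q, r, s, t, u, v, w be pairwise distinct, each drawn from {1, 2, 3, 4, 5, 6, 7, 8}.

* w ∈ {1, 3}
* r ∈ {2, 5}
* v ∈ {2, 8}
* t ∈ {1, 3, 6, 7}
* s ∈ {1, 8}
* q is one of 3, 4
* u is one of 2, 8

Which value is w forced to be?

u and v between them cover only {2, 8} — a naked pair. Remove those values from r, s.
r's domain is down to {5}, so r = 5.
s must be 1 (only option left). Strike 1 from t, w.
So w = 3.

3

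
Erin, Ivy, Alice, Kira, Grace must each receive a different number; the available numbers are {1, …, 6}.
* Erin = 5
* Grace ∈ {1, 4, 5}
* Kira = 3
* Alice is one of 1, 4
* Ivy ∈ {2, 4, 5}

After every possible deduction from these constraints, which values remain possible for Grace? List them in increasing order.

Erin has just one choice, so Erin = 5. So Ivy, Grace can't be 5.
Kira has just one choice, so Kira = 3.
Among the 3 still-open variables, 2 fits only Ivy (and all 3 values in {1, 2, 4} must be used), so Ivy = 2.
No further eliminations apply; Grace can still be any of 1, 4.

1, 4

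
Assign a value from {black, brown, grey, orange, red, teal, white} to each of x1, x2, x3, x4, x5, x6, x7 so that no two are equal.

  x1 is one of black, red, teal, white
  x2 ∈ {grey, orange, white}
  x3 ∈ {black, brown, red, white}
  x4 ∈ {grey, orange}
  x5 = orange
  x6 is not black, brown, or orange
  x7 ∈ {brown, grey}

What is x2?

white

x5's domain is down to {orange}, so x5 = orange. Eliminate orange elsewhere: x2, x4.
x4's domain is down to {grey}, so x4 = grey. So x2, x6, x7 can't be grey.
So x2 = white.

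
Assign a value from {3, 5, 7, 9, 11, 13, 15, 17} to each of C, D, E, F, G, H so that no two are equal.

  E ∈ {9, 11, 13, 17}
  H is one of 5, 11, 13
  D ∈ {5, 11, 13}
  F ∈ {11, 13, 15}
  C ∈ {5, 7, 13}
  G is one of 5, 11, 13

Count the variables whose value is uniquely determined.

The 3 variables D, G, H are confined to {5, 11, 13}, which locks those values in; drop them from C, E, F.
C has just one choice, so C = 7.
F must be 15 (only option left).
Determined: C=7, F=15. The other variables each still have more than one consistent value. That makes 2.

2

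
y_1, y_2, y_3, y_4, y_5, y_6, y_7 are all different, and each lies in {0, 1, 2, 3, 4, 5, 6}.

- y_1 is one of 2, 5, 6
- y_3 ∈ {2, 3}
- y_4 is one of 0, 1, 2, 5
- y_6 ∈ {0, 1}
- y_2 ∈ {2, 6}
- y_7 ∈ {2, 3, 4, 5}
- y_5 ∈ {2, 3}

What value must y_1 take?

5

Among the 7 variables, 4 fits only y_7 (and all 7 values in {0, 1, 2, 3, 4, 5, 6} must be used), so y_7 = 4.
y_3 and y_5 share exactly the 2 values {2, 3}; by pigeonhole those values go to them, so strike 2, 3 from y_1, y_2, y_4.
y_2's domain is down to {6}, so y_2 = 6. So y_1 can't be 6.
So y_1 = 5.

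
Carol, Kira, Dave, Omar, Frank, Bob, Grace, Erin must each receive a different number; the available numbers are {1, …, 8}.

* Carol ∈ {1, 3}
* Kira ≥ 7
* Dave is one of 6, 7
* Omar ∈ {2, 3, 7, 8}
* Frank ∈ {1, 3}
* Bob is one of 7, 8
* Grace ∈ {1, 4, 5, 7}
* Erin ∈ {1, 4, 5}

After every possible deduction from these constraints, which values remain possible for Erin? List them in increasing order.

4, 5

The 8 variables together cover exactly {1, 2, 3, 4, 5, 6, 7, 8} — 8 values for 8 variables — and 2 appears only in Omar's list, so Omar = 2.
Among the 7 still-open variables, 6 fits only Dave (and all 7 values in {1, 3, 4, 5, 6, 7, 8} must be used), so Dave = 6.
Carol and Frank between them cover only {1, 3} — a naked pair. Remove those values from Grace, Erin.
Kira and Bob between them cover only {7, 8} — a naked pair. Remove those values from Grace.
No further eliminations apply; Erin can still be any of 4, 5.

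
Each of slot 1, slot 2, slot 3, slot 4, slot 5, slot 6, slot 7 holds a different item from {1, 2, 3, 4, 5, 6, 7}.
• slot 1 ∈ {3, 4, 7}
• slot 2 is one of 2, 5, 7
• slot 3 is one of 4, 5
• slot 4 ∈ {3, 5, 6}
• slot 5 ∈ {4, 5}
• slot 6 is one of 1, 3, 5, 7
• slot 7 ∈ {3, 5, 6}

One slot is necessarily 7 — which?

slot 1

The 7 variables together cover exactly {1, 2, 3, 4, 5, 6, 7} — 7 values for 7 variables — and 1 appears only in slot 6's list, so slot 6 = 1.
Among the 6 still-open variables, 2 fits only slot 2 (and all 6 values in {2, 3, 4, 5, 6, 7} must be used), so slot 2 = 2.
The 5 still-open variables together cover exactly {3, 4, 5, 6, 7} — 5 values for 5 variables — and 7 appears only in slot 1's list, so slot 1 = 7.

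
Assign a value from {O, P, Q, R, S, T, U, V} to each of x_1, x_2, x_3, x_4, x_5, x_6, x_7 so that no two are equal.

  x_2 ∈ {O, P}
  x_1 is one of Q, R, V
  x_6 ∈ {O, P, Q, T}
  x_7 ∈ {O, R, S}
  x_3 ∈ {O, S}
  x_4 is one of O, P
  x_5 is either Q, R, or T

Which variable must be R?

The 7 variables together cover exactly {O, P, Q, R, S, T, V} — 7 values for 7 variables — and V appears only in x_1's list, so x_1 = V.
x_2 and x_4 share exactly the 2 values {O, P}; by pigeonhole those values go to them, so strike O, P from x_3, x_6, x_7.
That leaves x_3 = S. So x_7 can't be S.
So R goes to x_7.

x_7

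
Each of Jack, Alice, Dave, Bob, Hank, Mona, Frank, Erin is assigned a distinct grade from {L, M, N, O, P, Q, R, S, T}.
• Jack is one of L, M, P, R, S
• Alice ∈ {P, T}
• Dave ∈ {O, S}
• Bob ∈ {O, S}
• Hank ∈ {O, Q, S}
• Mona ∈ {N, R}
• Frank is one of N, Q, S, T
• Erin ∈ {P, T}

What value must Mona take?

Alice and Erin share exactly the 2 values {P, T}; by pigeonhole those values go to them, so strike P, T from Jack, Frank.
Dave and Bob share exactly the 2 values {O, S}; by pigeonhole those values go to them, so strike O, S from Jack, Hank, Frank.
Hank must be Q (only option left). Strike Q from Frank.
Frank's domain is down to {N}, so Frank = N. Strike N from Mona.
So Mona = R.

R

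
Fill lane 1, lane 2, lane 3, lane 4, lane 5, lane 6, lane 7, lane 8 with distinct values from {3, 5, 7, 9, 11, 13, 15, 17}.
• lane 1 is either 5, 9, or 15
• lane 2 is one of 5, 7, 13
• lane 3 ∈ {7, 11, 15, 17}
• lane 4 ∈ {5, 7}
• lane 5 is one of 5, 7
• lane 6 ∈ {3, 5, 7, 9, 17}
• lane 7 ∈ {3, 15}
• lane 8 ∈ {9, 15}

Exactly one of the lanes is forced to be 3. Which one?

lane 7

Among the 8 variables, 11 fits only lane 3 (and all 8 values in {3, 5, 7, 9, 11, 13, 15, 17} must be used), so lane 3 = 11.
The 7 still-open variables together cover exactly {3, 5, 7, 9, 13, 15, 17} — 7 values for 7 variables — and 13 appears only in lane 2's list, so lane 2 = 13.
Among the 6 still-open variables, 17 fits only lane 6 (and all 6 values in {3, 5, 7, 9, 15, 17} must be used), so lane 6 = 17.
The 5 still-open variables draw from only 5 values {3, 5, 7, 9, 15}, so each is used; only lane 7 can be 3, hence lane 7 = 3.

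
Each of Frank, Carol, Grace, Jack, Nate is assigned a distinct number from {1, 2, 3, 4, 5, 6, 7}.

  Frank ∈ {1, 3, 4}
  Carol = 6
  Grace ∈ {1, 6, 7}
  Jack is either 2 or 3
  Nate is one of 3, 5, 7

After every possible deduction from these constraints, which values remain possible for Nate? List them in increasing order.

Carol has just one choice, so Carol = 6. Eliminate 6 elsewhere: Grace.
No further eliminations apply; Nate can still be any of 3, 5, 7.

3, 5, 7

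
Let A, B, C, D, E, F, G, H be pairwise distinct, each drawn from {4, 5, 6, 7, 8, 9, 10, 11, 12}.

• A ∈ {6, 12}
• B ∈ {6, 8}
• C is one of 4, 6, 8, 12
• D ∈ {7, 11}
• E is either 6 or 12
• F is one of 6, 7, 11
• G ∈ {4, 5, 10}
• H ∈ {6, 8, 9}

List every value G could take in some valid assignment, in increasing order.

A and E share exactly the 2 values {6, 12}; by pigeonhole those values go to them, so strike 6, 12 from B, C, F, H.
B has just one choice, so B = 8. Eliminate 8 elsewhere: C, H.
C's domain is down to {4}, so C = 4. Remove 4 from G.
H must be 9 (only option left).
No further eliminations apply; G can still be any of 5, 10.

5, 10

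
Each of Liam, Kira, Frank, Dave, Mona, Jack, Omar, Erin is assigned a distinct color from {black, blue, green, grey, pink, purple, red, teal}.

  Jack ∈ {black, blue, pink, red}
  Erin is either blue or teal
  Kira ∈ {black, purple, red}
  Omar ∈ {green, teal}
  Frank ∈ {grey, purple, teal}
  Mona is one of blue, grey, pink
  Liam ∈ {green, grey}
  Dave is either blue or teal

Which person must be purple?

Dave and Erin between them cover only {blue, teal} — a naked pair. Remove those values from Frank, Mona, Jack, Omar.
That leaves Omar = green. Eliminate green elsewhere: Liam.
Liam must be grey (only option left). Remove grey from Frank, Mona.
So purple goes to Frank.

Frank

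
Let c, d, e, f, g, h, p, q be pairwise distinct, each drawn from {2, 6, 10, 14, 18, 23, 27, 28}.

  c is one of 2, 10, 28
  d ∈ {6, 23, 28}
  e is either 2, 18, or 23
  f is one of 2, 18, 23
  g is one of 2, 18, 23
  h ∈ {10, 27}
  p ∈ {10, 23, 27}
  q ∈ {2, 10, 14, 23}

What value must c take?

The 8 variables draw from only 8 values {2, 6, 10, 14, 18, 23, 27, 28}, so each is used; only d can be 6, hence d = 6.
The 7 still-open variables together cover exactly {2, 10, 14, 18, 23, 27, 28} — 7 values for 7 variables — and 14 appears only in q's list, so q = 14.
The 6 still-open variables draw from only 6 values {2, 10, 18, 23, 27, 28}, so each is used; only c can be 28, hence c = 28.

28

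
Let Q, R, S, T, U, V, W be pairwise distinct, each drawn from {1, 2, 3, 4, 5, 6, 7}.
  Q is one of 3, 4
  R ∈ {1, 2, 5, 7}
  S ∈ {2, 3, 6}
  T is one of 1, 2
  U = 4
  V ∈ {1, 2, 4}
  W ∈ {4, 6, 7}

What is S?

6

U has just one choice, so U = 4. Strike 4 from Q, V, W.
Q's domain is down to {3}, so Q = 3. Eliminate 3 elsewhere: S.
Among the 5 still-open variables, 5 fits only R (and all 5 values in {1, 2, 5, 6, 7} must be used), so R = 5.
Among the 4 still-open variables, 7 fits only W (and all 4 values in {1, 2, 6, 7} must be used), so W = 7.
The 3 still-open variables draw from only 3 values {1, 2, 6}, so each is used; only S can be 6, hence S = 6.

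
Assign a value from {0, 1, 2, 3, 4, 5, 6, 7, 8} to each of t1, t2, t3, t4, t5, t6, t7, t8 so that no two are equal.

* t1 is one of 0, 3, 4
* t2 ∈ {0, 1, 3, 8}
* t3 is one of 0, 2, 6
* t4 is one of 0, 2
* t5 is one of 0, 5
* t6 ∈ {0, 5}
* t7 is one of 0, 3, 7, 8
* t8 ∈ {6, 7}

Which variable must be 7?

t8

The 2 variables t5 and t6 are confined to {0, 5}, which locks those values in; drop them from t1, t2, t3, t4, t7.
t4 has just one choice, so t4 = 2. Remove 2 from t3.
t3 has just one choice, so t3 = 6. Strike 6 from t8.
So 7 goes to t8.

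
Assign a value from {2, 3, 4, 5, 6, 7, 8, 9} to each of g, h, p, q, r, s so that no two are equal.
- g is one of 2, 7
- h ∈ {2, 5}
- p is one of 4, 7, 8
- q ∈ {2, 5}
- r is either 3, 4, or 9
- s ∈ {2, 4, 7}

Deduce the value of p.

h and q between them cover only {2, 5} — a naked pair. Remove those values from g, s.
That leaves g = 7. Eliminate 7 elsewhere: p, s.
s has just one choice, so s = 4. Remove 4 from p, r.
So p = 8.

8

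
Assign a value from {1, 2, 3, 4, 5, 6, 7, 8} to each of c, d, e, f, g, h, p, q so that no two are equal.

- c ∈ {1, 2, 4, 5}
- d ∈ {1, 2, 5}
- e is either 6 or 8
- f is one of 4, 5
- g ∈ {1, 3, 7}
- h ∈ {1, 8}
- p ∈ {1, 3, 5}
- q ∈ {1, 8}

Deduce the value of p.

Among the 8 variables, 6 fits only e (and all 8 values in {1, 2, 3, 4, 5, 6, 7, 8} must be used), so e = 6.
The 7 still-open variables together cover exactly {1, 2, 3, 4, 5, 7, 8} — 7 values for 7 variables — and 7 appears only in g's list, so g = 7.
Among the 6 still-open variables, 3 fits only p (and all 6 values in {1, 2, 3, 4, 5, 8} must be used), so p = 3.

3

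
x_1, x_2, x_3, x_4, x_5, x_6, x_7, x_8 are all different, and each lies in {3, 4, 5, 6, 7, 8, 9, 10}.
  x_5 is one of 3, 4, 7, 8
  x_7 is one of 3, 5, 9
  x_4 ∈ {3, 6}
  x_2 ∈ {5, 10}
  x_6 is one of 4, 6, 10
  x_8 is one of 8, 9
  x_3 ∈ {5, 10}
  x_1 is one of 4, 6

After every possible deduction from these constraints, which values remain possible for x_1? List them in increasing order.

The 8 variables together cover exactly {3, 4, 5, 6, 7, 8, 9, 10} — 8 values for 8 variables — and 7 appears only in x_5's list, so x_5 = 7.
Among the 7 still-open variables, 8 fits only x_8 (and all 7 values in {3, 4, 5, 6, 8, 9, 10} must be used), so x_8 = 8.
The 6 still-open variables draw from only 6 values {3, 4, 5, 6, 9, 10}, so each is used; only x_7 can be 9, hence x_7 = 9.
Among the 5 still-open variables, 3 fits only x_4 (and all 5 values in {3, 4, 5, 6, 10} must be used), so x_4 = 3.
The 2 variables x_2 and x_3 are confined to {5, 10}, which locks those values in; drop them from x_6.
No further eliminations apply; x_1 can still be any of 4, 6.

4, 6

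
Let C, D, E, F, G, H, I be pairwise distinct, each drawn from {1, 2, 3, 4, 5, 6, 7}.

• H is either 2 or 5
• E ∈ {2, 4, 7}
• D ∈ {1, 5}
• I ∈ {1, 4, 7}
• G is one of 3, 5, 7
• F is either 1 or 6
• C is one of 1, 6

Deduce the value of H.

The 7 variables draw from only 7 values {1, 2, 3, 4, 5, 6, 7}, so each is used; only G can be 3, hence G = 3.
The 2 variables C and F are confined to {1, 6}, which locks those values in; drop them from D, I.
D has just one choice, so D = 5. Remove 5 from H.
So H = 2.

2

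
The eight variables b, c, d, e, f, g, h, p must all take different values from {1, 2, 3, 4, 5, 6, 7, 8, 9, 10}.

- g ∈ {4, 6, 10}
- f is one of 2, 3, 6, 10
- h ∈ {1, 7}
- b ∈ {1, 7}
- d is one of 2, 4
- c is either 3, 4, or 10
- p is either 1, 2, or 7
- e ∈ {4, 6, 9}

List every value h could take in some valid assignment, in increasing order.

1, 7

Among the 8 variables, 9 fits only e (and all 8 values in {1, 2, 3, 4, 6, 7, 9, 10} must be used), so e = 9.
b and h share exactly the 2 values {1, 7}; by pigeonhole those values go to them, so strike 1, 7 from p.
That leaves p = 2. So d, f can't be 2.
d's domain is down to {4}, so d = 4. Strike 4 from c, g.
No further eliminations apply; h can still be any of 1, 7.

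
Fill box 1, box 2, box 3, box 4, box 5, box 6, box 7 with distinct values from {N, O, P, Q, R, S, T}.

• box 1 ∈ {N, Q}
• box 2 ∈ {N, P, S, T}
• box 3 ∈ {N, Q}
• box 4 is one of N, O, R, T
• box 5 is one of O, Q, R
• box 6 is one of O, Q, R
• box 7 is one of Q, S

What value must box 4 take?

T

The 7 variables together cover exactly {N, O, P, Q, R, S, T} — 7 values for 7 variables — and P appears only in box 2's list, so box 2 = P.
Among the 6 still-open variables, S fits only box 7 (and all 6 values in {N, O, Q, R, S, T} must be used), so box 7 = S.
The 5 still-open variables together cover exactly {N, O, Q, R, T} — 5 values for 5 variables — and T appears only in box 4's list, so box 4 = T.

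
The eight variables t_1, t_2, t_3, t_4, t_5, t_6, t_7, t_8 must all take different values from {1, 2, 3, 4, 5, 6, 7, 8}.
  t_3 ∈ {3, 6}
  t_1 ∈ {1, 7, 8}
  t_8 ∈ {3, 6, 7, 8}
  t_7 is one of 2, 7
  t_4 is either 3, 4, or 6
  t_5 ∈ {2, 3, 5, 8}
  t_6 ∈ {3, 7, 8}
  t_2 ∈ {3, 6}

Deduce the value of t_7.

The 8 variables together cover exactly {1, 2, 3, 4, 5, 6, 7, 8} — 8 values for 8 variables — and 1 appears only in t_1's list, so t_1 = 1.
Among the 7 still-open variables, 4 fits only t_4 (and all 7 values in {2, 3, 4, 5, 6, 7, 8} must be used), so t_4 = 4.
The 6 still-open variables draw from only 6 values {2, 3, 5, 6, 7, 8}, so each is used; only t_5 can be 5, hence t_5 = 5.
The 5 still-open variables together cover exactly {2, 3, 6, 7, 8} — 5 values for 5 variables — and 2 appears only in t_7's list, so t_7 = 2.

2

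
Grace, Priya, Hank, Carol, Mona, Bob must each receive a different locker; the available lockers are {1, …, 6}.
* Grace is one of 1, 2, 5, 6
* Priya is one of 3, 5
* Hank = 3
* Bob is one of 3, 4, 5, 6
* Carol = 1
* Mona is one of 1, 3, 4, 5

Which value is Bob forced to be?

6

Hank must be 3 (only option left). Remove 3 from Priya, Mona, Bob.
Carol's domain is down to {1}, so Carol = 1. Remove 1 from Grace, Mona.
Priya must be 5 (only option left). Strike 5 from Grace, Mona, Bob.
Mona must be 4 (only option left). So Bob can't be 4.
So Bob = 6.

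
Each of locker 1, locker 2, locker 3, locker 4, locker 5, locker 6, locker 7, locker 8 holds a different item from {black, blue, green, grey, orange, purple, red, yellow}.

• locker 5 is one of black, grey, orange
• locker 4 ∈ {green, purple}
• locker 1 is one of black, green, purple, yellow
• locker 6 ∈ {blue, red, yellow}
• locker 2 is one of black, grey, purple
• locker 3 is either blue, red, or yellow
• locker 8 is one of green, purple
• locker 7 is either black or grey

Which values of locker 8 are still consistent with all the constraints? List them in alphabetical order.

green, purple

The 8 variables together cover exactly {black, blue, green, grey, orange, purple, red, yellow} — 8 values for 8 variables — and orange appears only in locker 5's list, so locker 5 = orange.
The 2 variables locker 4 and locker 8 are confined to {green, purple}, which locks those values in; drop them from locker 1, locker 2.
locker 2 and locker 7 share exactly the 2 values {black, grey}; by pigeonhole those values go to them, so strike black, grey from locker 1.
locker 1's domain is down to {yellow}, so locker 1 = yellow. Eliminate yellow elsewhere: locker 3, locker 6.
No further eliminations apply; locker 8 can still be any of green, purple.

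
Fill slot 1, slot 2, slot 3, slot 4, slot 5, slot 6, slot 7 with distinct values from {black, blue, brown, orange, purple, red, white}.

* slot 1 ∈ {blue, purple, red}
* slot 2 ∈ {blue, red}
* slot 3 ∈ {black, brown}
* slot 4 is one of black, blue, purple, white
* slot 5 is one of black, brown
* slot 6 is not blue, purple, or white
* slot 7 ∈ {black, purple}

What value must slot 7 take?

The 7 variables together cover exactly {black, blue, brown, orange, purple, red, white} — 7 values for 7 variables — and orange appears only in slot 6's list, so slot 6 = orange.
The 6 still-open variables together cover exactly {black, blue, brown, purple, red, white} — 6 values for 6 variables — and white appears only in slot 4's list, so slot 4 = white.
slot 3 and slot 5 between them cover only {black, brown} — a naked pair. Remove those values from slot 7.
So slot 7 = purple.

purple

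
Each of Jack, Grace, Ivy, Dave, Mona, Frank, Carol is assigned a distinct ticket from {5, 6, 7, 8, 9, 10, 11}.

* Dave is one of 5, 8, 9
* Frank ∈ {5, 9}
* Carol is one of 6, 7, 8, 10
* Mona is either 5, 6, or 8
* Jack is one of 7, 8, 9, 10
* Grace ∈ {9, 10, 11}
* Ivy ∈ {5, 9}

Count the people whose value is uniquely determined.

The 7 variables draw from only 7 values {5, 6, 7, 8, 9, 10, 11}, so each is used; only Grace can be 11, hence Grace = 11.
The 2 variables Ivy and Frank are confined to {5, 9}, which locks those values in; drop them from Jack, Dave, Mona.
Dave's domain is down to {8}, so Dave = 8. So Jack, Mona, Carol can't be 8.
That leaves Mona = 6. Eliminate 6 elsewhere: Carol.
Determined: Grace=11, Dave=8, Mona=6. The other people each still have more than one consistent value. That makes 3.

3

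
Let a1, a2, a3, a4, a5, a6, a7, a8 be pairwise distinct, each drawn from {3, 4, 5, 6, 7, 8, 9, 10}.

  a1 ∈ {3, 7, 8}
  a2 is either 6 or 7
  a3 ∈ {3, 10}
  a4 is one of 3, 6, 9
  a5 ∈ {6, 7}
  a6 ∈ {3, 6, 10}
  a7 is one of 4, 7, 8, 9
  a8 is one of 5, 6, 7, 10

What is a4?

9

The 8 variables draw from only 8 values {3, 4, 5, 6, 7, 8, 9, 10}, so each is used; only a7 can be 4, hence a7 = 4.
The 7 still-open variables together cover exactly {3, 5, 6, 7, 8, 9, 10} — 7 values for 7 variables — and 5 appears only in a8's list, so a8 = 5.
The 6 still-open variables draw from only 6 values {3, 6, 7, 8, 9, 10}, so each is used; only a1 can be 8, hence a1 = 8.
The 5 still-open variables together cover exactly {3, 6, 7, 9, 10} — 5 values for 5 variables — and 9 appears only in a4's list, so a4 = 9.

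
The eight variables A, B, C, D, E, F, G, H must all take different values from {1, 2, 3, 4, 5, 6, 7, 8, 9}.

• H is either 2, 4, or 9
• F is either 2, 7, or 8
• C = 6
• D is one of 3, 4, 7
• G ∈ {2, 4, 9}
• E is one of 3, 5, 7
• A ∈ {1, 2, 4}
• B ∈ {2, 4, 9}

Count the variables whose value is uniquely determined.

C has just one choice, so C = 6.
B, G, H share exactly the 3 values {2, 4, 9}; by pigeonhole those values go to them, so strike 2, 4, 9 from A, D, F.
A must be 1 (only option left).
Determined: A=1, C=6. The other variables each still have more than one consistent value. That makes 2.

2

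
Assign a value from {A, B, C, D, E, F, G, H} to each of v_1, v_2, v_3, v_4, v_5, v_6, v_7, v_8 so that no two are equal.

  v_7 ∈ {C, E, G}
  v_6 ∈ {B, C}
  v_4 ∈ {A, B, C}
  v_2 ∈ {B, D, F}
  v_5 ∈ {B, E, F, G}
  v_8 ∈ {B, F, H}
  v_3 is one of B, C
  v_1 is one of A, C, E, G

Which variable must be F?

v_5

The 8 variables draw from only 8 values {A, B, C, D, E, F, G, H}, so each is used; only v_2 can be D, hence v_2 = D.
The 7 still-open variables draw from only 7 values {A, B, C, E, F, G, H}, so each is used; only v_8 can be H, hence v_8 = H.
The 6 still-open variables together cover exactly {A, B, C, E, F, G} — 6 values for 6 variables — and F appears only in v_5's list, so v_5 = F.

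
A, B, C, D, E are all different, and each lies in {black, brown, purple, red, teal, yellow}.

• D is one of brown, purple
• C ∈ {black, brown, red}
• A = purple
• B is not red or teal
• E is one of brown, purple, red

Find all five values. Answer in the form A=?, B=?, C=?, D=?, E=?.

A=purple, B=yellow, C=black, D=brown, E=red

A has just one choice, so A = purple. So B, D, E can't be purple.
D must be brown (only option left). Remove brown from B, C, E.
E has just one choice, so E = red. Remove red from C.
That leaves C = black. Remove black from B.
B has just one choice, so B = yellow.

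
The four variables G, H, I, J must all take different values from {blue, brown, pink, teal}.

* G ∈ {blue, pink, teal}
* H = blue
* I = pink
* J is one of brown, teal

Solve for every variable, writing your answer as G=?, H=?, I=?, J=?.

H has just one choice, so H = blue. So G can't be blue.
I must be pink (only option left). Eliminate pink elsewhere: G.
G has just one choice, so G = teal. Strike teal from J.
That leaves J = brown.

G=teal, H=blue, I=pink, J=brown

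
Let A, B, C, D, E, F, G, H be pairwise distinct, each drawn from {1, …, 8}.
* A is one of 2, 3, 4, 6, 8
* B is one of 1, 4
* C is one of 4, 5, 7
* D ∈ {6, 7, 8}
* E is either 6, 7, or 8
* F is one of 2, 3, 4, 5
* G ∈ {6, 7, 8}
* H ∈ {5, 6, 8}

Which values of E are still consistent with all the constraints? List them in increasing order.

Among the 8 variables, 1 fits only B (and all 8 values in {1, 2, 3, 4, 5, 6, 7, 8} must be used), so B = 1.
D, E, G share exactly the 3 values {6, 7, 8}; by pigeonhole those values go to them, so strike 6, 7, 8 from A, C, H.
H must be 5 (only option left). So C, F can't be 5.
C has just one choice, so C = 4. Eliminate 4 elsewhere: A, F.
No further eliminations apply; E can still be any of 6, 7, 8.

6, 7, 8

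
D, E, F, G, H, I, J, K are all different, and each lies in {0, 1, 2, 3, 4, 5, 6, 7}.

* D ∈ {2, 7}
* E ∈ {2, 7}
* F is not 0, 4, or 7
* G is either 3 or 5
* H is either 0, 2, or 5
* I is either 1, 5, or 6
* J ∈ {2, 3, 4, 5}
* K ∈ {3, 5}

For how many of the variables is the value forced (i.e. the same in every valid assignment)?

2

Among the 8 variables, 0 fits only H (and all 8 values in {0, 1, 2, 3, 4, 5, 6, 7} must be used), so H = 0.
The 7 still-open variables draw from only 7 values {1, 2, 3, 4, 5, 6, 7}, so each is used; only J can be 4, hence J = 4.
D and E between them cover only {2, 7} — a naked pair. Remove those values from F.
G and K between them cover only {3, 5} — a naked pair. Remove those values from F, I.
Determined: H=0, J=4. The other variables each still have more than one consistent value. That makes 2.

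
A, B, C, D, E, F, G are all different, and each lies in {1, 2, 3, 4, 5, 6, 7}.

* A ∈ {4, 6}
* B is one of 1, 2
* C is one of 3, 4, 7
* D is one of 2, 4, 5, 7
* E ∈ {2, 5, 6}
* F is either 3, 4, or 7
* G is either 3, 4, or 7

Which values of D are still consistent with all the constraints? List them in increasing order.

2, 5

The 7 variables draw from only 7 values {1, 2, 3, 4, 5, 6, 7}, so each is used; only B can be 1, hence B = 1.
C, F, G between them cover only {3, 4, 7} — a naked triple. Remove those values from A, D.
That leaves A = 6. Strike 6 from E.
No further eliminations apply; D can still be any of 2, 5.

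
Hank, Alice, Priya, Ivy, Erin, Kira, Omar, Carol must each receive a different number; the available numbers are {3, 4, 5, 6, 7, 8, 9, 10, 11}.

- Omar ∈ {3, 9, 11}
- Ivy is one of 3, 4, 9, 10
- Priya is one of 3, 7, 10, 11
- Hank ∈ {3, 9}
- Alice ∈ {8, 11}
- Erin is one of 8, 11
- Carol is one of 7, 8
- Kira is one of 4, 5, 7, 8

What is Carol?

7

The 8 variables together cover exactly {3, 4, 5, 7, 8, 9, 10, 11} — 8 values for 8 variables — and 5 appears only in Kira's list, so Kira = 5.
Among the 7 still-open variables, 4 fits only Ivy (and all 7 values in {3, 4, 7, 8, 9, 10, 11} must be used), so Ivy = 4.
Among the 6 still-open variables, 10 fits only Priya (and all 6 values in {3, 7, 8, 9, 10, 11} must be used), so Priya = 10.
Among the 5 still-open variables, 7 fits only Carol (and all 5 values in {3, 7, 8, 9, 11} must be used), so Carol = 7.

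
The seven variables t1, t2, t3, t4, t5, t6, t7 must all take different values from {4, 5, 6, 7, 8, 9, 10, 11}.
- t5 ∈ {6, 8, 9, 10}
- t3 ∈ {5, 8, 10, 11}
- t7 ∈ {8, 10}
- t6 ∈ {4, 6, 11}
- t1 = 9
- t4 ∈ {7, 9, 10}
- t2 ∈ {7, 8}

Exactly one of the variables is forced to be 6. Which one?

t1's domain is down to {9}, so t1 = 9. Strike 9 from t4, t5.
t2, t4, t7 between them cover only {7, 8, 10} — a naked triple. Remove those values from t3, t5.
So 6 goes to t5.

t5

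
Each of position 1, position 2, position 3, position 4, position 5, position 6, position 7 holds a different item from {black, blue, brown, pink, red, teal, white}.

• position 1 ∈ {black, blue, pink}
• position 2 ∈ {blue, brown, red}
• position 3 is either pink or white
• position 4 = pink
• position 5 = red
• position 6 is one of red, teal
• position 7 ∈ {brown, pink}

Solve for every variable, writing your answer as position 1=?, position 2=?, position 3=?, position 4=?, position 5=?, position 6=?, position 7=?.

position 4 must be pink (only option left). Eliminate pink elsewhere: position 1, position 3, position 7.
position 5 must be red (only option left). Eliminate red elsewhere: position 2, position 6.
position 6's domain is down to {teal}, so position 6 = teal.
That leaves position 7 = brown. Eliminate brown elsewhere: position 2.
position 2 must be blue (only option left). Strike blue from position 1.
position 3's domain is down to {white}, so position 3 = white.
position 1 has just one choice, so position 1 = black.

position 1=black, position 2=blue, position 3=white, position 4=pink, position 5=red, position 6=teal, position 7=brown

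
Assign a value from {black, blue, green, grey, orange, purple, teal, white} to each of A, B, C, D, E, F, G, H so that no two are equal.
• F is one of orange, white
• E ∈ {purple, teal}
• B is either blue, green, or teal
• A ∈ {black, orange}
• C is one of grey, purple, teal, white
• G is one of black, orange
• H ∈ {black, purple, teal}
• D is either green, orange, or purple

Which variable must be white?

The 8 variables draw from only 8 values {black, blue, green, grey, orange, purple, teal, white}, so each is used; only B can be blue, hence B = blue.
The 7 still-open variables draw from only 7 values {black, green, grey, orange, purple, teal, white}, so each is used; only D can be green, hence D = green.
The 6 still-open variables together cover exactly {black, grey, orange, purple, teal, white} — 6 values for 6 variables — and grey appears only in C's list, so C = grey.
The 5 still-open variables draw from only 5 values {black, orange, purple, teal, white}, so each is used; only F can be white, hence F = white.

F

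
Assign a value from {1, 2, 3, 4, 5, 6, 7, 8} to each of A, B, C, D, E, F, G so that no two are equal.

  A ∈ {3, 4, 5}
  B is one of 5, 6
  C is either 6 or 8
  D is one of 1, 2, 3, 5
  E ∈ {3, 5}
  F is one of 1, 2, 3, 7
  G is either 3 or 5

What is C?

E and G share exactly the 2 values {3, 5}; by pigeonhole those values go to them, so strike 3, 5 from A, B, D, F.
A's domain is down to {4}, so A = 4.
That leaves B = 6. Remove 6 from C.
So C = 8.

8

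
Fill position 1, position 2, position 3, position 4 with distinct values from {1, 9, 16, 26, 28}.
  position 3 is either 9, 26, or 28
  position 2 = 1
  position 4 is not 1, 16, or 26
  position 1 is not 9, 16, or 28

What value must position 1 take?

position 2's domain is down to {1}, so position 2 = 1. Strike 1 from position 1.
So position 1 = 26.

26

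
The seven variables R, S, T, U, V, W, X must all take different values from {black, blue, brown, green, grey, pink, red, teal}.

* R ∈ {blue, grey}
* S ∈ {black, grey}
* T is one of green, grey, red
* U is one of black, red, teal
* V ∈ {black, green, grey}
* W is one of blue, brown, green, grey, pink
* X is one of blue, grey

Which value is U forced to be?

teal

R and X share exactly the 2 values {blue, grey}; by pigeonhole those values go to them, so strike blue, grey from S, T, V, W.
S must be black (only option left). Remove black from U, V.
V has just one choice, so V = green. So T, W can't be green.
T has just one choice, so T = red. Strike red from U.
So U = teal.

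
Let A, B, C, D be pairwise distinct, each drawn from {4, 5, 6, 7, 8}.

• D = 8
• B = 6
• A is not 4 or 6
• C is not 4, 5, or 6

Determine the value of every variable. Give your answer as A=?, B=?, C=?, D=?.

B must be 6 (only option left).
D must be 8 (only option left). So A, C can't be 8.
C must be 7 (only option left). Strike 7 from A.
A has just one choice, so A = 5.

A=5, B=6, C=7, D=8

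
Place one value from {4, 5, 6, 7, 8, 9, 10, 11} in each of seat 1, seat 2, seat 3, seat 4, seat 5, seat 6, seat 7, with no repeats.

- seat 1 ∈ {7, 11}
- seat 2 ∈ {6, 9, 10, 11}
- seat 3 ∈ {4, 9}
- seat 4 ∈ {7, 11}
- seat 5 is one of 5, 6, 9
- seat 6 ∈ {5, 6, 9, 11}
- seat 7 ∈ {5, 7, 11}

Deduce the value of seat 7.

Among the 7 variables, 4 fits only seat 3 (and all 7 values in {4, 5, 6, 7, 9, 10, 11} must be used), so seat 3 = 4.
The 6 still-open variables draw from only 6 values {5, 6, 7, 9, 10, 11}, so each is used; only seat 2 can be 10, hence seat 2 = 10.
seat 1 and seat 4 share exactly the 2 values {7, 11}; by pigeonhole those values go to them, so strike 7, 11 from seat 6, seat 7.
So seat 7 = 5.

5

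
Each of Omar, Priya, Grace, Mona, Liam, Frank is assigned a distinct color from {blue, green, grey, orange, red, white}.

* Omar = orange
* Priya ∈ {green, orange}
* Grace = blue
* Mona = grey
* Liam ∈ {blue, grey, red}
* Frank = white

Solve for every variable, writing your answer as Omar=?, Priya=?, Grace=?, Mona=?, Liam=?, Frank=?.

Omar=orange, Priya=green, Grace=blue, Mona=grey, Liam=red, Frank=white

Omar has just one choice, so Omar = orange. Remove orange from Priya.
Priya's domain is down to {green}, so Priya = green.
Grace has just one choice, so Grace = blue. Strike blue from Liam.
Mona must be grey (only option left). Remove grey from Liam.
That leaves Liam = red.
Frank must be white (only option left).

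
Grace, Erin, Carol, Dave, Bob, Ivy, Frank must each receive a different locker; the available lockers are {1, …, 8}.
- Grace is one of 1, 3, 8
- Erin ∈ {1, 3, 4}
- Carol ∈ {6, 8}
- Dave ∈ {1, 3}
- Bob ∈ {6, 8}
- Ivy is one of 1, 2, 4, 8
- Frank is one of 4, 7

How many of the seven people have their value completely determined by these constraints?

3

The 7 variables together cover exactly {1, 2, 3, 4, 6, 7, 8} — 7 values for 7 variables — and 2 appears only in Ivy's list, so Ivy = 2.
Among the 6 still-open variables, 7 fits only Frank (and all 6 values in {1, 3, 4, 6, 7, 8} must be used), so Frank = 7.
The 5 still-open variables draw from only 5 values {1, 3, 4, 6, 8}, so each is used; only Erin can be 4, hence Erin = 4.
Carol and Bob share exactly the 2 values {6, 8}; by pigeonhole those values go to them, so strike 6, 8 from Grace.
Determined: Erin=4, Ivy=2, Frank=7. The other people each still have more than one consistent value. That makes 3.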